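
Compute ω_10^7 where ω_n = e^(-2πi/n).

ω_10^7 = e^(-2πi·7/10)
= cos(-2π·7/10) + i·sin(-2π·7/10)
= cos(-14π/10) + i·sin(-14π/10)

ω_10^7 = cos(-14π/10) + i·sin(-14π/10) = -0.3090+0.9511i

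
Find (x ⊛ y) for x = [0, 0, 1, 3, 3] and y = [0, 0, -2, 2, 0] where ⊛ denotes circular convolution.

(x ⊛ y)[n] = Σ(m=0 to 4) x[m] · y[(n-m) mod 5]

Computing each output sample:
(x ⊛ y)[0] = -4
(x ⊛ y)[1] = 0
(x ⊛ y)[2] = 6
(x ⊛ y)[3] = 0
(x ⊛ y)[4] = -2

x ⊛ y = [-4, 0, 6, 0, -2]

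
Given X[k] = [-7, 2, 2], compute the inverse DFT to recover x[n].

x[n] = (1/3) Σ(k=0 to 2) X[k] · e^(2πikn/3)

Computing each x[n]:
x[0] = -1
x[1] = -3
x[2] = -3

x = [-1, -3, -3]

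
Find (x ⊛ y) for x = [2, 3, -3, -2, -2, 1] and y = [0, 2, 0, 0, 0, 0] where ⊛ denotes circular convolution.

(x ⊛ y)[n] = Σ(m=0 to 5) x[m] · y[(n-m) mod 6]

Computing each output sample:
(x ⊛ y)[0] = 2
(x ⊛ y)[1] = 4
(x ⊛ y)[2] = 6
(x ⊛ y)[3] = -6
(x ⊛ y)[4] = -4
(x ⊛ y)[5] = -4

x ⊛ y = [2, 4, 6, -6, -4, -4]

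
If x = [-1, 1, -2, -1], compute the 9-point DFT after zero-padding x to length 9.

Original 4-point DFT: [-3, 1-2i, -3, 1+2i]
Zero-padded 9-point DFT provides frequency interpolation.

DFT_9([x, 0, ...]) = [-3, -0.0813+2.1929i, 1.5530-1.1668i, -1.5000-2.5981i, -2.9718-0.7616i, -2.9718+0.7616i, -1.5000+2.5981i, 1.5530+1.1668i, -0.0813-2.1929i]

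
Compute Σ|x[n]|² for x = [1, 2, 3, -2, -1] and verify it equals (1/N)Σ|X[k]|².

Time domain:
Σ|x[n]|² = |1|² + |2|² + |3|² + |-2|² + |-1|² = 19.0000

Frequency domain:
(1/5)Σ|X[k]|² = (1/5)(|3|² + |0.5000-5.7921i|² + |0.5000+2.9919i|² + |0.5000-2.9919i|² + |0.5000+5.7921i|²) = (1/5)·95.0000 = 19.0000

Both sides agree, confirming Parseval's theorem.

Σ|x[n]|² = (1/N)Σ|X[k]|² = 19.0000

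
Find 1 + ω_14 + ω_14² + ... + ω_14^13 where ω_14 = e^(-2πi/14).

Sum of all nth roots of unity equals 0 for n > 1 (geometric series with r ≠ 1).

0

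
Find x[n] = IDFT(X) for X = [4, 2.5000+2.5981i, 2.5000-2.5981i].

x[n] = (1/3) Σ(k=0 to 2) X[k] · e^(2πikn/3)

Computing each x[n]:
x[0] = 3
x[1] = -1
x[2] = 2

x = [3, -1, 2]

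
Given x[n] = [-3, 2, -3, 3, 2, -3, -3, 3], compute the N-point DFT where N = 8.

X[k] = Σ(n=0 to 7) x[n] · ω_8^(nk)
where ω_8 = e^(-2πi/8)

Computing each X[k]:
X[0] = -2
X[1] = -1.4645-3.5355i
X[2] = 5+7i
X[3] = -8.5355-3.5355i
X[4] = -12
X[5] = -8.5355+3.5355i
X[6] = 5-7i
X[7] = -1.4645+3.5355i

X = [-2, -1.4645-3.5355i, 5+7i, -8.5355-3.5355i, -12, -8.5355+3.5355i, 5-7i, -1.4645+3.5355i]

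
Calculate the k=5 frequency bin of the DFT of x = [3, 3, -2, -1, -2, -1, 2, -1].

X[5] = Σ(n=0 to 7) x[n] · ω_8^(5n) where ω_8 = e^(-2πi/8)
= (3)·ω_8^0 + (3)·ω_8^5 + (-2)·ω_8^10 + (-1)·ω_8^15 + (-2)·ω_8^20 + (-1)·ω_8^25 + (2)·ω_8^30 + (-1)·ω_8^35

X[5] = 2.1716+6.8284i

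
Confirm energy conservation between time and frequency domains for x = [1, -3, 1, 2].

Time domain:
Σ|x[n]|² = |1|² + |-3|² + |1|² + |2|² = 15.0000

Frequency domain:
(1/4)Σ|X[k]|² = (1/4)(|1|² + |5i|² + |3|² + |-5i|²) = (1/4)·60.0000 = 15.0000

Both sides agree, confirming Parseval's theorem.

Σ|x[n]|² = (1/N)Σ|X[k]|² = 15.0000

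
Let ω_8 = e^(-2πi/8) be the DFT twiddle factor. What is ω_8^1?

ω_8^1 = e^(-2πi·1/8)
= cos(-2π·1/8) + i·sin(-2π·1/8)
= cos(-2π/8) + i·sin(-2π/8)

ω_8^1 = cos(-2π/8) + i·sin(-2π/8) = 0.7071-0.7071i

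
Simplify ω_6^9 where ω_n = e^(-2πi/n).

Since ω_6^6 = 1, powers reduce modulo 6.
9 mod 6 = 3
So ω_6^9 = ω_6^3 = e^(-2πi·3/6)

ω_6^9 = ω_6^3 = -1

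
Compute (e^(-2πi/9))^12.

Since ω_9^9 = 1, powers reduce modulo 9.
12 mod 9 = 3
So ω_9^12 = ω_9^3 = e^(-2πi·3/9)

ω_9^12 = ω_9^3 = -0.5000-0.8660i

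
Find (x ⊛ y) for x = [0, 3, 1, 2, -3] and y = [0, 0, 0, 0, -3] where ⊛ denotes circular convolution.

(x ⊛ y)[n] = Σ(m=0 to 4) x[m] · y[(n-m) mod 5]

Computing each output sample:
(x ⊛ y)[0] = -9
(x ⊛ y)[1] = -3
(x ⊛ y)[2] = -6
(x ⊛ y)[3] = 9
(x ⊛ y)[4] = 0

x ⊛ y = [-9, -3, -6, 9, 0]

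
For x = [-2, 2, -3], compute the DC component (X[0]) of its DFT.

X[0] = Σ(n=0 to 2) x[n] · ω_3^0 = Σ x[n]
= (-2) + (2) + (-3)

X[0] = -3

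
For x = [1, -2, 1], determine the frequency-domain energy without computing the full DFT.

Parseval: Σ|x[n]|² = (1/N)Σ|X[k]|², so Σ|X[k]|² = N·Σ|x[n]|² = 3·6.0000

Σ|X[k]|² = N·Σ|x[n]|² = 3·6.0000 = 18.0000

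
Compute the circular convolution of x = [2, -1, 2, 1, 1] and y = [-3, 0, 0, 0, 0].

(x ⊛ y)[n] = Σ(m=0 to 4) x[m] · y[(n-m) mod 5]

Computing each output sample:
(x ⊛ y)[0] = -6
(x ⊛ y)[1] = 3
(x ⊛ y)[2] = -6
(x ⊛ y)[3] = -3
(x ⊛ y)[4] = -3

x ⊛ y = [-6, 3, -6, -3, -3]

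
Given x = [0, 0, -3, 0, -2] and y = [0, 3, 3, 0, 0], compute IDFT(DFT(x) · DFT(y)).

(x ⊛ y)[n] = Σ(m=0 to 4) x[m] · y[(n-m) mod 5]

Computing each output sample:
(x ⊛ y)[0] = -6
(x ⊛ y)[1] = -6
(x ⊛ y)[2] = 0
(x ⊛ y)[3] = -9
(x ⊛ y)[4] = -9

x ⊛ y = [-6, -6, 0, -9, -9]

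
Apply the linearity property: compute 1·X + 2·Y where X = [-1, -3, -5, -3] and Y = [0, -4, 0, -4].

By linearity: DFT(1x + 2y) = 1·DFT(x) + 2·DFT(y)
= 1·[-1, -3, -5, -3] + 2·[0, -4, 0, -4]

Computing element-wise:
Z[0] = 1·(-1) + 2·(0) = -1
Z[1] = 1·(-3) + 2·(-4) = -11
Z[2] = 1·(-5) + 2·(0) = -5
Z[3] = 1·(-3) + 2·(-4) = -11

DFT(1x + 2y) = 1·X + 2·Y = [-1, -11, -5, -11]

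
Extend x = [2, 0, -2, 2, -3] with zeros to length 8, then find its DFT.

Original 5-point DFT: [-1, 1.0729-0.5020i, 4.4271-5.5676i, 4.4271+5.5676i, 1.0729+0.5020i]
Zero-padded 8-point DFT provides frequency interpolation.

DFT_8([x, 0, ...]) = [-1, 3.5858+0.5858i, 1+2i, 6.4142-3.4142i, -5, 6.4142+3.4142i, 1-2i, 3.5858-0.5858i]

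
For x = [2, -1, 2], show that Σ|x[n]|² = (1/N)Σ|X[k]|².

Time domain:
Σ|x[n]|² = |2|² + |-1|² + |2|² = 9.0000

Frequency domain:
(1/3)Σ|X[k]|² = (1/3)(|3|² + |1.5000+2.5981i|² + |1.5000-2.5981i|²) = (1/3)·27.0000 = 9.0000

Both sides agree, confirming Parseval's theorem.

Σ|x[n]|² = (1/N)Σ|X[k]|² = 9.0000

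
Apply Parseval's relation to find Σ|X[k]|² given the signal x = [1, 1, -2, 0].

Parseval: Σ|x[n]|² = (1/N)Σ|X[k]|², so Σ|X[k]|² = N·Σ|x[n]|² = 4·6.0000

Σ|X[k]|² = N·Σ|x[n]|² = 4·6.0000 = 24.0000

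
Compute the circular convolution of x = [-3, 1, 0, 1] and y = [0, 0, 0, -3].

(x ⊛ y)[n] = Σ(m=0 to 3) x[m] · y[(n-m) mod 4]

Computing each output sample:
(x ⊛ y)[0] = -3
(x ⊛ y)[1] = 0
(x ⊛ y)[2] = -3
(x ⊛ y)[3] = 9

x ⊛ y = [-3, 0, -3, 9]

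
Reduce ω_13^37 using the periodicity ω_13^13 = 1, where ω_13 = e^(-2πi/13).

Since ω_13^13 = 1, powers reduce modulo 13.
37 mod 13 = 11
So ω_13^37 = ω_13^11 = e^(-2πi·11/13)

ω_13^37 = ω_13^11 = 0.5681+0.8230i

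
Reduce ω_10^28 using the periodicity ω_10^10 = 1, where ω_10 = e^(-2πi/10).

Since ω_10^10 = 1, powers reduce modulo 10.
28 mod 10 = 8
So ω_10^28 = ω_10^8 = e^(-2πi·8/10)

ω_10^28 = ω_10^8 = 0.3090+0.9511i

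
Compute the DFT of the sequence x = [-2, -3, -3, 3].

X[k] = Σ(n=0 to 3) x[n] · ω_4^(nk)
where ω_4 = e^(-2πi/4)

Computing each X[k]:
X[0] = -5
X[1] = 1+6i
X[2] = -5
X[3] = 1-6i

X = [-5, 1+6i, -5, 1-6i]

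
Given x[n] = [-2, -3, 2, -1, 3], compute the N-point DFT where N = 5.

X[k] = Σ(n=0 to 4) x[n] · ω_5^(nk)
where ω_5 = e^(-2πi/5)

Computing each X[k]:
X[0] = -1
X[1] = -2.8090+3.9430i
X[2] = -1.6910+6.3799i
X[3] = -1.6910-6.3799i
X[4] = -2.8090-3.9430i

X = [-1, -2.8090+3.9430i, -1.6910+6.3799i, -1.6910-6.3799i, -2.8090-3.9430i]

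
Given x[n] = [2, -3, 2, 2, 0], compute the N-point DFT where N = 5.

X[k] = Σ(n=0 to 4) x[n] · ω_5^(nk)
where ω_5 = e^(-2πi/5)

Computing each X[k]:
X[0] = 3
X[1] = -2.1631+2.8532i
X[2] = 5.6631+1.7634i
X[3] = 5.6631-1.7634i
X[4] = -2.1631-2.8532i

X = [3, -2.1631+2.8532i, 5.6631+1.7634i, 5.6631-1.7634i, -2.1631-2.8532i]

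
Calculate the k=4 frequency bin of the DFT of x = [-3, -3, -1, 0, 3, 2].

X[4] = Σ(n=0 to 5) x[n] · ω_6^(4n) where ω_6 = e^(-2πi/6)
= (-3)·ω_6^0 + (-3)·ω_6^4 + (-1)·ω_6^8 + (0)·ω_6^12 + (3)·ω_6^16 + (2)·ω_6^20

X[4] = -3.5000-0.8660i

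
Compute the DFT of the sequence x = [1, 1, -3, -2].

X[k] = Σ(n=0 to 3) x[n] · ω_4^(nk)
where ω_4 = e^(-2πi/4)

Computing each X[k]:
X[0] = -3
X[1] = 4-3i
X[2] = -1
X[3] = 4+3i

X = [-3, 4-3i, -1, 4+3i]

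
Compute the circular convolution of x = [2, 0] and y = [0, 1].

(x ⊛ y)[n] = Σ(m=0 to 1) x[m] · y[(n-m) mod 2]

Computing each output sample:
(x ⊛ y)[0] = 0
(x ⊛ y)[1] = 2

x ⊛ y = [0, 2]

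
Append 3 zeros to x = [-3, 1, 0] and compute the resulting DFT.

Original 3-point DFT: [-2, -3.5000-0.8660i, -3.5000+0.8660i]
Zero-padded 6-point DFT provides frequency interpolation.

DFT_6([x, 0, ...]) = [-2, -2.5000-0.8660i, -3.5000-0.8660i, -4, -3.5000+0.8660i, -2.5000+0.8660i]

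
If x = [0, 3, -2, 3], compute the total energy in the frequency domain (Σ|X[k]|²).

Parseval: Σ|x[n]|² = (1/N)Σ|X[k]|², so Σ|X[k]|² = N·Σ|x[n]|² = 4·22.0000

Σ|X[k]|² = N·Σ|x[n]|² = 4·22.0000 = 88.0000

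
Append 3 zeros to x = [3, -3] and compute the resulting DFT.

Original 2-point DFT: [0, 6]
Zero-padded 5-point DFT provides frequency interpolation.

DFT_5([x, 0, ...]) = [0, 2.0729+2.8532i, 5.4271+1.7634i, 5.4271-1.7634i, 2.0729-2.8532i]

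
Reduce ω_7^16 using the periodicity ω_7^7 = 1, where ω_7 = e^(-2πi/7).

Since ω_7^7 = 1, powers reduce modulo 7.
16 mod 7 = 2
So ω_7^16 = ω_7^2 = e^(-2πi·2/7)

ω_7^16 = ω_7^2 = -0.2225-0.9749i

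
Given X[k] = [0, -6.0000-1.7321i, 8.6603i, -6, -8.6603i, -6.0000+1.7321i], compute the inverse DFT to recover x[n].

x[n] = (1/6) Σ(k=0 to 5) X[k] · e^(2πikn/6)

Computing each x[n]:
x[0] = -3
x[1] = -2
x[2] = 3
x[3] = 3
x[4] = -3
x[5] = 2

x = [-3, -2, 3, 3, -3, 2]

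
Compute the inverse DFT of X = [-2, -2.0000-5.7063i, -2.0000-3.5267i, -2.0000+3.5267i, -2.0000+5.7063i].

x[n] = (1/5) Σ(k=0 to 4) X[k] · e^(2πikn/5)

Computing each x[n]:
x[0] = -2
x[1] = 3
x[2] = 0
x[3] = 0
x[4] = -3

x = [-2, 3, 0, 0, -3]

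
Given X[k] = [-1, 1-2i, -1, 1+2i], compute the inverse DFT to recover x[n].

x[n] = (1/4) Σ(k=0 to 3) X[k] · e^(2πikn/4)

Computing each x[n]:
x[0] = 0
x[1] = 1
x[2] = -1
x[3] = -1

x = [0, 1, -1, -1]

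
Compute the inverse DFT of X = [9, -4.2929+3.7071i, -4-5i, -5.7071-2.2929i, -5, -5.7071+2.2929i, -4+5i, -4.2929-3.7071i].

x[n] = (1/8) Σ(k=0 to 7) X[k] · e^(2πikn/8)

Computing each x[n]:
x[0] = -3
x[1] = 3
x[2] = 0
x[3] = 0
x[4] = 2
x[5] = 3
x[6] = 3
x[7] = 1

x = [-3, 3, 0, 0, 2, 3, 3, 1]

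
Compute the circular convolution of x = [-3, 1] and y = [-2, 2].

(x ⊛ y)[n] = Σ(m=0 to 1) x[m] · y[(n-m) mod 2]

Computing each output sample:
(x ⊛ y)[0] = 8
(x ⊛ y)[1] = -8

x ⊛ y = [8, -8]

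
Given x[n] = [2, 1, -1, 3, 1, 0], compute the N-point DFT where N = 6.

X[k] = Σ(n=0 to 5) x[n] · ω_6^(nk)
where ω_6 = e^(-2πi/6)

Computing each X[k]:
X[0] = 6
X[1] = -0.5000+0.8660i
X[2] = 4.5000-2.5981i
X[3] = -2
X[4] = 4.5000+2.5981i
X[5] = -0.5000-0.8660i

X = [6, -0.5000+0.8660i, 4.5000-2.5981i, -2, 4.5000+2.5981i, -0.5000-0.8660i]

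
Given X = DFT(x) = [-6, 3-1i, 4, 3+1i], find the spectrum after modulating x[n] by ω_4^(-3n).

Modulation property: DFT(ω_4^(-3n)·x[n]) = X[(k-3) mod 4], so circularly shift X by 3 positions.

X[k-3] = [3-1i, 4, 3+1i, -6]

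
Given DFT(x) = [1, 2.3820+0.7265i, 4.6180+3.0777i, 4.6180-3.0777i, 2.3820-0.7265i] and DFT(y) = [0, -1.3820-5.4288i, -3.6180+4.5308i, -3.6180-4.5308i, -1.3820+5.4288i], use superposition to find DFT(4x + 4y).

By linearity: DFT(4x + 4y) = 4·DFT(x) + 4·DFT(y)
= 4·[1, 2.3820+0.7265i, 4.6180+3.0777i, 4.6180-3.0777i, 2.3820-0.7265i] + 4·[0, -1.3820-5.4288i, -3.6180+4.5308i, -3.6180-4.5308i, -1.3820+5.4288i]

Computing element-wise:
Z[0] = 4·(1) + 4·(0) = 4
Z[1] = 4·(2.3820+0.7265i) + 4·(-1.3820-5.4288i) = 4.0000-18.8092i
Z[2] = 4·(4.6180+3.0777i) + 4·(-3.6180+4.5308i) = 4.0000+30.4340i
Z[3] = 4·(4.6180-3.0777i) + 4·(-3.6180-4.5308i) = 4.0000-30.4340i
Z[4] = 4·(2.3820-0.7265i) + 4·(-1.3820+5.4288i) = 4.0000+18.8092i

DFT(4x + 4y) = 4·X + 4·Y = [4, 4.0000-18.8092i, 4.0000+30.4340i, 4.0000-30.4340i, 4.0000+18.8092i]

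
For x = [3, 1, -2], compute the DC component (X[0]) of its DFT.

X[0] = Σ(n=0 to 2) x[n] · ω_3^0 = Σ x[n]
= (3) + (1) + (-2)

X[0] = 2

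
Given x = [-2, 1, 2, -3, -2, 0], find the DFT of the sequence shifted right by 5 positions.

Time shift by 5: X_shifted[k] = ω_6^(5k) · X[k]
Shifted x = [1, 2, -3, -2, 0, -2]

DFT(x[n-5]) = [-4, 4.5000-0.8660i, 0.5000-6.0622i, 0, 0.5000+6.0622i, 4.5000+0.8660i]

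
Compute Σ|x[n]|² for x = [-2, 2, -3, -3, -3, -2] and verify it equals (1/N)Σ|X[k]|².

Time domain:
Σ|x[n]|² = |-2|² + |2|² + |-3|² + |-3|² + |-3|² + |-2|² = 39.0000

Frequency domain:
(1/6)Σ|X[k]|² = (1/6)(|-11|² + |4.0000-3.4641i|² + |-2.0000-3.4641i|² + |-5|² + |-2.0000+3.4641i|² + |4.0000+3.4641i|²) = (1/6)·234.0000 = 39.0000

Both sides agree, confirming Parseval's theorem.

Σ|x[n]|² = (1/N)Σ|X[k]|² = 39.0000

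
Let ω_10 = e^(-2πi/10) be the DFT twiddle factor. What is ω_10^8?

ω_10^8 = e^(-2πi·8/10)
= cos(-2π·8/10) + i·sin(-2π·8/10)
= cos(-16π/10) + i·sin(-16π/10)

ω_10^8 = cos(-16π/10) + i·sin(-16π/10) = 0.3090+0.9511i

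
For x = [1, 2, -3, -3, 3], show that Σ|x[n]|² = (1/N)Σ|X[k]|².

Time domain:
Σ|x[n]|² = |1|² + |2|² + |-3|² + |-3|² + |3|² = 32.0000

Frequency domain:
(1/5)Σ|X[k]|² = (1/5)(|0|² + |7.3992+0.9511i|² + |-4.8992+0.5878i|² + |-4.8992-0.5878i|² + |7.3992-0.9511i|²) = (1/5)·160.0000 = 32.0000

Both sides agree, confirming Parseval's theorem.

Σ|x[n]|² = (1/N)Σ|X[k]|² = 32.0000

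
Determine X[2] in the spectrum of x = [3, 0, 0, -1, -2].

X[2] = Σ(n=0 to 4) x[n] · ω_5^(2n) where ω_5 = e^(-2πi/5)
= (3)·ω_5^0 + (0)·ω_5^2 + (0)·ω_5^4 + (-1)·ω_5^6 + (-2)·ω_5^8

X[2] = 4.3090-0.2245i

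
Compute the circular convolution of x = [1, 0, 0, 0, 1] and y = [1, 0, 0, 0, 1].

(x ⊛ y)[n] = Σ(m=0 to 4) x[m] · y[(n-m) mod 5]

Computing each output sample:
(x ⊛ y)[0] = 1
(x ⊛ y)[1] = 0
(x ⊛ y)[2] = 0
(x ⊛ y)[3] = 1
(x ⊛ y)[4] = 2

x ⊛ y = [1, 0, 0, 1, 2]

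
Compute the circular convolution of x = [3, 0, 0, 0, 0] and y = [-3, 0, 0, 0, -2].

(x ⊛ y)[n] = Σ(m=0 to 4) x[m] · y[(n-m) mod 5]

Computing each output sample:
(x ⊛ y)[0] = -9
(x ⊛ y)[1] = 0
(x ⊛ y)[2] = 0
(x ⊛ y)[3] = 0
(x ⊛ y)[4] = -6

x ⊛ y = [-9, 0, 0, 0, -6]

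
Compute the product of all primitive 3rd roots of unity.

The primitive 3rd roots of unity are ω_3^k for k coprime to 3: k ∈ {1, 2}
Their product equals the constant term of the cyclotomic polynomial Φ_3(x) up to sign.
For n ≥ 3, the product of all primitive nth roots of unity is 1. (For n=1 it is 1; for n=2 it is -1.)

1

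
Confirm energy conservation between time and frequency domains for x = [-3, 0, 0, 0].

Time domain:
Σ|x[n]|² = |-3|² + |0|² + |0|² + |0|² = 9.0000

Frequency domain:
(1/4)Σ|X[k]|² = (1/4)(|-3|² + |-3|² + |-3|² + |-3|²) = (1/4)·36.0000 = 9.0000

Both sides agree, confirming Parseval's theorem.

Σ|x[n]|² = (1/N)Σ|X[k]|² = 9.0000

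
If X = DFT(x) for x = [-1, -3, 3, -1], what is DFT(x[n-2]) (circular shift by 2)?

Time shift by 2: X_shifted[k] = ω_4^(2k) · X[k]
Shifted x = [3, -1, -1, -3]

DFT(x[n-2]) = [-2, 4-2i, 6, 4+2i]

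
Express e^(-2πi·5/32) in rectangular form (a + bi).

ω_32^5 = e^(-2πi·5/32)
= cos(-2π·5/32) + i·sin(-2π·5/32)
= cos(-10π/32) + i·sin(-10π/32)

ω_32^5 = cos(-10π/32) + i·sin(-10π/32) = 0.5556-0.8315i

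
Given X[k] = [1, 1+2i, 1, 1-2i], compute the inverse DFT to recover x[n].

x[n] = (1/4) Σ(k=0 to 3) X[k] · e^(2πikn/4)

Computing each x[n]:
x[0] = 1
x[1] = -1
x[2] = 0
x[3] = 1

x = [1, -1, 0, 1]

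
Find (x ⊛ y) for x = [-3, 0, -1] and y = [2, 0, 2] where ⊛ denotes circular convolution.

(x ⊛ y)[n] = Σ(m=0 to 2) x[m] · y[(n-m) mod 3]

Computing each output sample:
(x ⊛ y)[0] = -6
(x ⊛ y)[1] = -2
(x ⊛ y)[2] = -8

x ⊛ y = [-6, -2, -8]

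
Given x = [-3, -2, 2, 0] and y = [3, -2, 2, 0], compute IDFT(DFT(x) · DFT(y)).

(x ⊛ y)[n] = Σ(m=0 to 3) x[m] · y[(n-m) mod 4]

Computing each output sample:
(x ⊛ y)[0] = -5
(x ⊛ y)[1] = 0
(x ⊛ y)[2] = 4
(x ⊛ y)[3] = -8

x ⊛ y = [-5, 0, 4, -8]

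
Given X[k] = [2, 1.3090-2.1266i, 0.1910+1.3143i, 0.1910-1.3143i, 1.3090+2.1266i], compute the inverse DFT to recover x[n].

x[n] = (1/5) Σ(k=0 to 4) X[k] · e^(2πikn/5)

Computing each x[n]:
x[0] = 1
x[1] = 1
x[2] = 1
x[3] = -1
x[4] = 0

x = [1, 1, 1, -1, 0]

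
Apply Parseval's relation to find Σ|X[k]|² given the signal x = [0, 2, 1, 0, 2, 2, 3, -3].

Parseval: Σ|x[n]|² = (1/N)Σ|X[k]|², so Σ|X[k]|² = N·Σ|x[n]|² = 8·31.0000

Σ|X[k]|² = N·Σ|x[n]|² = 8·31.0000 = 248.0000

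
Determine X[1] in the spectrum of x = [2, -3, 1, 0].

X[1] = Σ(n=0 to 3) x[n] · ω_4^(1n) where ω_4 = e^(-2πi/4)
= (2)·ω_4^0 + (-3)·ω_4^1 + (1)·ω_4^2 + (0)·ω_4^3

X[1] = 1+3i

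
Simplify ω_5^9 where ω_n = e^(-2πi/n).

Since ω_5^5 = 1, powers reduce modulo 5.
9 mod 5 = 4
So ω_5^9 = ω_5^4 = e^(-2πi·4/5)

ω_5^9 = ω_5^4 = 0.3090+0.9511i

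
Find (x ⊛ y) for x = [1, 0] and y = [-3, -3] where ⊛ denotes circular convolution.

(x ⊛ y)[n] = Σ(m=0 to 1) x[m] · y[(n-m) mod 2]

Computing each output sample:
(x ⊛ y)[0] = -3
(x ⊛ y)[1] = -3

x ⊛ y = [-3, -3]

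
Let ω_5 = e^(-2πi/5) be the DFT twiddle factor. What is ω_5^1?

ω_5^1 = e^(-2πi·1/5)
= cos(-2π·1/5) + i·sin(-2π·1/5)
= cos(-2π/5) + i·sin(-2π/5)

ω_5^1 = cos(-2π/5) + i·sin(-2π/5) = 0.3090-0.9511i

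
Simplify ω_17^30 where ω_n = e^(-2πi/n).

Since ω_17^17 = 1, powers reduce modulo 17.
30 mod 17 = 13
So ω_17^30 = ω_17^13 = e^(-2πi·13/17)

ω_17^30 = ω_17^13 = 0.0923+0.9957i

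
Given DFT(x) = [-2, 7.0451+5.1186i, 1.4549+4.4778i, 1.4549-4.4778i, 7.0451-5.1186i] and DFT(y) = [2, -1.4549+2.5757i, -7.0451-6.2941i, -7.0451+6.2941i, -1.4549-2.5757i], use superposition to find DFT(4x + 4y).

By linearity: DFT(4x + 4y) = 4·DFT(x) + 4·DFT(y)
= 4·[-2, 7.0451+5.1186i, 1.4549+4.4778i, 1.4549-4.4778i, 7.0451-5.1186i] + 4·[2, -1.4549+2.5757i, -7.0451-6.2941i, -7.0451+6.2941i, -1.4549-2.5757i]

Computing element-wise:
Z[0] = 4·(-2) + 4·(2) = 0
Z[1] = 4·(7.0451+5.1186i) + 4·(-1.4549+2.5757i) = 22.3608+30.7772i
Z[2] = 4·(1.4549+4.4778i) + 4·(-7.0451-6.2941i) = -22.3608-7.2652i
Z[3] = 4·(1.4549-4.4778i) + 4·(-7.0451+6.2941i) = -22.3608+7.2652i
Z[4] = 4·(7.0451-5.1186i) + 4·(-1.4549-2.5757i) = 22.3608-30.7772i

DFT(4x + 4y) = 4·X + 4·Y = [0, 22.3608+30.7772i, -22.3608-7.2652i, -22.3608+7.2652i, 22.3608-30.7772i]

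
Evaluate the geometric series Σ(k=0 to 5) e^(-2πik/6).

Sum of all nth roots of unity equals 0 for n > 1 (geometric series with r ≠ 1).

0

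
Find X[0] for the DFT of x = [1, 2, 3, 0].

X[0] = Σ(n=0 to 3) x[n] · ω_4^0 = Σ x[n]
= (1) + (2) + (3) + (0)

X[0] = 6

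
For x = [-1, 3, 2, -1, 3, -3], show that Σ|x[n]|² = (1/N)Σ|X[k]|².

Time domain:
Σ|x[n]|² = |-1|² + |3|² + |2|² + |-1|² + |3|² + |-3|² = 33.0000

Frequency domain:
(1/6)Σ|X[k]|² = (1/6)(|3|² + |-2.5000-4.3301i|² + |-4.5000-6.0622i|² + |5|² + |-4.5000+6.0622i|² + |-2.5000+4.3301i|²) = (1/6)·198.0000 = 33.0000

Both sides agree, confirming Parseval's theorem.

Σ|x[n]|² = (1/N)Σ|X[k]|² = 33.0000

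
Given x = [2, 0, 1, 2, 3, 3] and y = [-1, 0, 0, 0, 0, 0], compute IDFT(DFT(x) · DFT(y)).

(x ⊛ y)[n] = Σ(m=0 to 5) x[m] · y[(n-m) mod 6]

Computing each output sample:
(x ⊛ y)[0] = -2
(x ⊛ y)[1] = 0
(x ⊛ y)[2] = -1
(x ⊛ y)[3] = -2
(x ⊛ y)[4] = -3
(x ⊛ y)[5] = -3

x ⊛ y = [-2, 0, -1, -2, -3, -3]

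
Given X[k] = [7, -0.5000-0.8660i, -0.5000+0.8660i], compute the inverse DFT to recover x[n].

x[n] = (1/3) Σ(k=0 to 2) X[k] · e^(2πikn/3)

Computing each x[n]:
x[0] = 2
x[1] = 3
x[2] = 2

x = [2, 3, 2]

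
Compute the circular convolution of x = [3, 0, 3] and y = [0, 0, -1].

(x ⊛ y)[n] = Σ(m=0 to 2) x[m] · y[(n-m) mod 3]

Computing each output sample:
(x ⊛ y)[0] = 0
(x ⊛ y)[1] = -3
(x ⊛ y)[2] = -3

x ⊛ y = [0, -3, -3]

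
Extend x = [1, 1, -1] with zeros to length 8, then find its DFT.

Original 3-point DFT: [1, 1.0000-1.7321i, 1.0000+1.7321i]
Zero-padded 8-point DFT provides frequency interpolation.

DFT_8([x, 0, ...]) = [1, 1.7071+0.2929i, 2-1i, 0.2929-1.7071i, -1, 0.2929+1.7071i, 2+1i, 1.7071-0.2929i]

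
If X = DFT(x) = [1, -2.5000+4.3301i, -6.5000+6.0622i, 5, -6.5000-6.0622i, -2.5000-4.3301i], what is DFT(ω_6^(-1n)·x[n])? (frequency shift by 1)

Modulation property: DFT(ω_6^(-1n)·x[n]) = X[(k-1) mod 6], so circularly shift X by 1 positions.

X[k-1] = [-2.5000-4.3301i, 1, -2.5000+4.3301i, -6.5000+6.0622i, 5, -6.5000-6.0622i]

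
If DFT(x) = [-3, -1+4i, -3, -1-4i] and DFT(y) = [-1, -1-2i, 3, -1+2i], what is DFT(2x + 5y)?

By linearity: DFT(2x + 5y) = 2·DFT(x) + 5·DFT(y)
= 2·[-3, -1+4i, -3, -1-4i] + 5·[-1, -1-2i, 3, -1+2i]

Computing element-wise:
Z[0] = 2·(-3) + 5·(-1) = -11
Z[1] = 2·(-1+4i) + 5·(-1-2i) = -7-2i
Z[2] = 2·(-3) + 5·(3) = 9
Z[3] = 2·(-1-4i) + 5·(-1+2i) = -7+2i

DFT(2x + 5y) = 2·X + 5·Y = [-11, -7-2i, 9, -7+2i]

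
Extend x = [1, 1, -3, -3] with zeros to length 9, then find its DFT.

Original 4-point DFT: [-4, 4-4i, 0, 4+4i]
Zero-padded 9-point DFT provides frequency interpolation.

DFT_9([x, 0, ...]) = [-4, 2.7451+4.9097i, 5.4927-2.5568i, -1.0000-3.4641i, -0.7378+0.3277i, -0.7378-0.3277i, -1.0000+3.4641i, 5.4927+2.5568i, 2.7451-4.9097i]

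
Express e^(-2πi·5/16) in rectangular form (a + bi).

ω_16^5 = e^(-2πi·5/16)
= cos(-2π·5/16) + i·sin(-2π·5/16)
= cos(-10π/16) + i·sin(-10π/16)

ω_16^5 = cos(-10π/16) + i·sin(-10π/16) = -0.3827-0.9239i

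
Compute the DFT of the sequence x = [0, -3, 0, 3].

X[k] = Σ(n=0 to 3) x[n] · ω_4^(nk)
where ω_4 = e^(-2πi/4)

Computing each X[k]:
X[0] = 0
X[1] = 6i
X[2] = 0
X[3] = -6i

X = [0, 6i, 0, -6i]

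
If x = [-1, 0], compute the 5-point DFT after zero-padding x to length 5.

Original 2-point DFT: [-1, -1]
Zero-padded 5-point DFT provides frequency interpolation.

DFT_5([x, 0, ...]) = [-1, -1, -1, -1, -1]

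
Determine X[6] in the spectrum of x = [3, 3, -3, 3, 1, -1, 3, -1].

X[6] = Σ(n=0 to 7) x[n] · ω_8^(6n) where ω_8 = e^(-2πi/8)
= (3)·ω_8^0 + (3)·ω_8^6 + (-3)·ω_8^12 + (3)·ω_8^18 + (1)·ω_8^24 + (-1)·ω_8^30 + (3)·ω_8^36 + (-1)·ω_8^42

X[6] = 4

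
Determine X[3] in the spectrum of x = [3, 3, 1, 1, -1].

X[3] = Σ(n=0 to 4) x[n] · ω_5^(3n) where ω_5 = e^(-2πi/5)
= (3)·ω_5^0 + (3)·ω_5^3 + (1)·ω_5^6 + (1)·ω_5^9 + (-1)·ω_5^12

X[3] = 2.0000+2.3511i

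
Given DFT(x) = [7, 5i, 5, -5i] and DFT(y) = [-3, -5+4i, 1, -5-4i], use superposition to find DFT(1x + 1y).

By linearity: DFT(1x + 1y) = 1·DFT(x) + 1·DFT(y)
= 1·[7, 5i, 5, -5i] + 1·[-3, -5+4i, 1, -5-4i]

Computing element-wise:
Z[0] = 1·(7) + 1·(-3) = 4
Z[1] = 1·(5i) + 1·(-5+4i) = -5+9i
Z[2] = 1·(5) + 1·(1) = 6
Z[3] = 1·(-5i) + 1·(-5-4i) = -5-9i

DFT(1x + 1y) = 1·X + 1·Y = [4, -5+9i, 6, -5-9i]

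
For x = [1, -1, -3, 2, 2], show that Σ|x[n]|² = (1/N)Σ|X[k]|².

Time domain:
Σ|x[n]|² = |1|² + |-1|² + |-3|² + |2|² + |2|² = 19.0000

Frequency domain:
(1/5)Σ|X[k]|² = (1/5)(|1|² + |2.1180+5.7921i|² + |-0.1180-2.9919i|² + |-0.1180+2.9919i|² + |2.1180-5.7921i|²) = (1/5)·95.0000 = 19.0000

Both sides agree, confirming Parseval's theorem.

Σ|x[n]|² = (1/N)Σ|X[k]|² = 19.0000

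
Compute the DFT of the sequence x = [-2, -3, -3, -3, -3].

X[k] = Σ(n=0 to 4) x[n] · ω_5^(nk)
where ω_5 = e^(-2πi/5)

Computing each X[k]:
X[0] = -14
X[1] = 1
X[2] = 1
X[3] = 1
X[4] = 1

X = [-14, 1, 1, 1, 1]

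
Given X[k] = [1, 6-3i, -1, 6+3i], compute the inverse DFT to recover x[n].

x[n] = (1/4) Σ(k=0 to 3) X[k] · e^(2πikn/4)

Computing each x[n]:
x[0] = 3
x[1] = 2
x[2] = -3
x[3] = -1

x = [3, 2, -3, -1]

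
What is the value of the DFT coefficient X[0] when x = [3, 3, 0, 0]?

X[0] = Σ(n=0 to 3) x[n] · ω_4^0 = Σ x[n]
= (3) + (3) + (0) + (0)

X[0] = 6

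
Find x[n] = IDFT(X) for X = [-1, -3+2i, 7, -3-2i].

x[n] = (1/4) Σ(k=0 to 3) X[k] · e^(2πikn/4)

Computing each x[n]:
x[0] = 0
x[1] = -3
x[2] = 3
x[3] = -1

x = [0, -3, 3, -1]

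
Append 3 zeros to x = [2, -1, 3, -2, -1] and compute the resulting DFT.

Original 5-point DFT: [1, 0.5729-2.9389i, 3.9271+4.7553i, 3.9271-4.7553i, 0.5729+2.9389i]
Zero-padded 8-point DFT provides frequency interpolation.

DFT_8([x, 0, ...]) = [1, 3.7071-0.8787i, -2-1i, 2.2929+5.1213i, 7, 2.2929-5.1213i, -2+1i, 3.7071+0.8787i]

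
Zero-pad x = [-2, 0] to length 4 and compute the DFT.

Original 2-point DFT: [-2, -2]
Zero-padded 4-point DFT provides frequency interpolation.

DFT_4([x, 0, ...]) = [-2, -2, -2, -2]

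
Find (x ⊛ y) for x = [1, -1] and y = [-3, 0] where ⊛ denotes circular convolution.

(x ⊛ y)[n] = Σ(m=0 to 1) x[m] · y[(n-m) mod 2]

Computing each output sample:
(x ⊛ y)[0] = -3
(x ⊛ y)[1] = 3

x ⊛ y = [-3, 3]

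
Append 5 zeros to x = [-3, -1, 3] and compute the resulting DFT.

Original 3-point DFT: [-1, -4.0000+3.4641i, -4.0000-3.4641i]
Zero-padded 8-point DFT provides frequency interpolation.

DFT_8([x, 0, ...]) = [-1, -3.7071-2.2929i, -6+1i, -2.2929+3.7071i, 1, -2.2929-3.7071i, -6-1i, -3.7071+2.2929i]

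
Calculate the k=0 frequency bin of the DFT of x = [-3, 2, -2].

X[0] = Σ(n=0 to 2) x[n] · ω_3^0 = Σ x[n]
= (-3) + (2) + (-2)

X[0] = -3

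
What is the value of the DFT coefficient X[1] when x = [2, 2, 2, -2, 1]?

X[1] = Σ(n=0 to 4) x[n] · ω_5^(1n) where ω_5 = e^(-2πi/5)
= (2)·ω_5^0 + (2)·ω_5^1 + (2)·ω_5^2 + (-2)·ω_5^3 + (1)·ω_5^4

X[1] = 2.9271-3.3022i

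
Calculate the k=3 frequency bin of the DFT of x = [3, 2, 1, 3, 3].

X[3] = Σ(n=0 to 4) x[n] · ω_5^(3n) where ω_5 = e^(-2πi/5)
= (3)·ω_5^0 + (2)·ω_5^3 + (1)·ω_5^6 + (3)·ω_5^9 + (3)·ω_5^12

X[3] = 0.1910+1.3143i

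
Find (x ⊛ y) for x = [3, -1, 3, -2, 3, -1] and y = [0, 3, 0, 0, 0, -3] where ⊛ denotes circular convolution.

(x ⊛ y)[n] = Σ(m=0 to 5) x[m] · y[(n-m) mod 6]

Computing each output sample:
(x ⊛ y)[0] = 0
(x ⊛ y)[1] = 0
(x ⊛ y)[2] = 3
(x ⊛ y)[3] = 0
(x ⊛ y)[4] = -3
(x ⊛ y)[5] = 0

x ⊛ y = [0, 0, 3, 0, -3, 0]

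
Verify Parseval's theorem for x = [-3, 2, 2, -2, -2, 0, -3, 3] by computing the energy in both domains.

Time domain:
Σ|x[n]|² = |-3|² + |2|² + |2|² + |-2|² + |-2|² + |0|² + |-3|² + |3|² = 43.0000

Frequency domain:
(1/8)Σ|X[k]|² = (1/8)(|-3|² + |3.9497-2.8787i|² + |-4-1i|² + |-5.9497+7.1213i|² + |-9|² + |-5.9497-7.1213i|² + |-4+1i|² + |3.9497+2.8787i|²) = (1/8)·344.0000 = 43.0000

Both sides agree, confirming Parseval's theorem.

Σ|x[n]|² = (1/N)Σ|X[k]|² = 43.0000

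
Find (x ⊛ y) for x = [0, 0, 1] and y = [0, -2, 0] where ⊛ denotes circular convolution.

(x ⊛ y)[n] = Σ(m=0 to 2) x[m] · y[(n-m) mod 3]

Computing each output sample:
(x ⊛ y)[0] = -2
(x ⊛ y)[1] = 0
(x ⊛ y)[2] = 0

x ⊛ y = [-2, 0, 0]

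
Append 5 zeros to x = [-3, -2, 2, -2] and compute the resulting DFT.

Original 4-point DFT: [-5, -5, 3, -5]
Zero-padded 9-point DFT provides frequency interpolation.

DFT_9([x, 0, ...]) = [-5, -3.1848+1.0480i, -4.2267-0.4465i, -5.0000+3.4641i, 1.4115+3.7017i, 1.4115-3.7017i, -5.0000-3.4641i, -4.2267+0.4465i, -3.1848-1.0480i]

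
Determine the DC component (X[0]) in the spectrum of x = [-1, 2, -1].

X[0] = Σ(n=0 to 2) x[n] · ω_3^0 = Σ x[n]
= (-1) + (2) + (-1)

X[0] = 0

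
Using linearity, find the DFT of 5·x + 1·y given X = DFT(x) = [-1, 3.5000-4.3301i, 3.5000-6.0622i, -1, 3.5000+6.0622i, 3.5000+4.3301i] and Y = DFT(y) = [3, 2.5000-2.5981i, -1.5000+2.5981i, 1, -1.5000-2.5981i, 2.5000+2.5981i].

By linearity: DFT(5x + 1y) = 5·DFT(x) + 1·DFT(y)
= 5·[-1, 3.5000-4.3301i, 3.5000-6.0622i, -1, 3.5000+6.0622i, 3.5000+4.3301i] + 1·[3, 2.5000-2.5981i, -1.5000+2.5981i, 1, -1.5000-2.5981i, 2.5000+2.5981i]

Computing element-wise:
Z[0] = 5·(-1) + 1·(3) = -2
Z[1] = 5·(3.5000-4.3301i) + 1·(2.5000-2.5981i) = 20.0000-24.2486i
Z[2] = 5·(3.5000-6.0622i) + 1·(-1.5000+2.5981i) = 16.0000-27.7129i
Z[3] = 5·(-1) + 1·(1) = -4
Z[4] = 5·(3.5000+6.0622i) + 1·(-1.5000-2.5981i) = 16.0000+27.7129i
Z[5] = 5·(3.5000+4.3301i) + 1·(2.5000+2.5981i) = 20.0000+24.2486i

DFT(5x + 1y) = 5·X + 1·Y = [-2, 20.0000-24.2486i, 16.0000-27.7129i, -4, 16.0000+27.7129i, 20.0000+24.2486i]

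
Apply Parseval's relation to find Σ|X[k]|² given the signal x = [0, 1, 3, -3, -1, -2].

Parseval: Σ|x[n]|² = (1/N)Σ|X[k]|², so Σ|X[k]|² = N·Σ|x[n]|² = 6·24.0000

Σ|X[k]|² = N·Σ|x[n]|² = 6·24.0000 = 144.0000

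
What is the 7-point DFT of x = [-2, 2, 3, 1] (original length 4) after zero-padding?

Original 4-point DFT: [4, -5-1i, -2, -5+1i]
Zero-padded 7-point DFT provides frequency interpolation.

DFT_7([x, 0, ...]) = [4, -2.3216-4.9223i, -4.5245+0.1336i, -2.1540+0.5028i, -2.1540-0.5028i, -4.5245-0.1336i, -2.3216+4.9223i]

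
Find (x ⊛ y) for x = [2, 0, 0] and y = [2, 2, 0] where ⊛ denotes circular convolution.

(x ⊛ y)[n] = Σ(m=0 to 2) x[m] · y[(n-m) mod 3]

Computing each output sample:
(x ⊛ y)[0] = 4
(x ⊛ y)[1] = 4
(x ⊛ y)[2] = 0

x ⊛ y = [4, 4, 0]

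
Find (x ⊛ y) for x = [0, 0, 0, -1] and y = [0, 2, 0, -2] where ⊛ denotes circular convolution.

(x ⊛ y)[n] = Σ(m=0 to 3) x[m] · y[(n-m) mod 4]

Computing each output sample:
(x ⊛ y)[0] = -2
(x ⊛ y)[1] = 0
(x ⊛ y)[2] = 2
(x ⊛ y)[3] = 0

x ⊛ y = [-2, 0, 2, 0]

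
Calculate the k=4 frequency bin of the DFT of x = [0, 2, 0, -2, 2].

X[4] = Σ(n=0 to 4) x[n] · ω_5^(4n) where ω_5 = e^(-2πi/5)
= (0)·ω_5^0 + (2)·ω_5^4 + (0)·ω_5^8 + (-2)·ω_5^12 + (2)·ω_5^16

X[4] = 2.8541+1.1756i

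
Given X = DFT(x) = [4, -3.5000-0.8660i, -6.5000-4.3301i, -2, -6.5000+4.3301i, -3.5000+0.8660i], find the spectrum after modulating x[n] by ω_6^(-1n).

Modulation property: DFT(ω_6^(-1n)·x[n]) = X[(k-1) mod 6], so circularly shift X by 1 positions.

X[k-1] = [-3.5000+0.8660i, 4, -3.5000-0.8660i, -6.5000-4.3301i, -2, -6.5000+4.3301i]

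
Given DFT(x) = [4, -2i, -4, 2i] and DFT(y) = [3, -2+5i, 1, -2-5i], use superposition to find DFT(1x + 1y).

By linearity: DFT(1x + 1y) = 1·DFT(x) + 1·DFT(y)
= 1·[4, -2i, -4, 2i] + 1·[3, -2+5i, 1, -2-5i]

Computing element-wise:
Z[0] = 1·(4) + 1·(3) = 7
Z[1] = 1·(-2i) + 1·(-2+5i) = -2+3i
Z[2] = 1·(-4) + 1·(1) = -3
Z[3] = 1·(2i) + 1·(-2-5i) = -2-3i

DFT(1x + 1y) = 1·X + 1·Y = [7, -2+3i, -3, -2-3i]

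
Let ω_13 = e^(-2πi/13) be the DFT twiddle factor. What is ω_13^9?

ω_13^9 = e^(-2πi·9/13)
= cos(-2π·9/13) + i·sin(-2π·9/13)
= cos(-18π/13) + i·sin(-18π/13)

ω_13^9 = cos(-18π/13) + i·sin(-18π/13) = -0.3546+0.9350i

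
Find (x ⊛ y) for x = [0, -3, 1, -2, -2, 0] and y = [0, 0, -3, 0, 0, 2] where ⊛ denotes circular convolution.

(x ⊛ y)[n] = Σ(m=0 to 5) x[m] · y[(n-m) mod 6]

Computing each output sample:
(x ⊛ y)[0] = 0
(x ⊛ y)[1] = 2
(x ⊛ y)[2] = -4
(x ⊛ y)[3] = 5
(x ⊛ y)[4] = -3
(x ⊛ y)[5] = 6

x ⊛ y = [0, 2, -4, 5, -3, 6]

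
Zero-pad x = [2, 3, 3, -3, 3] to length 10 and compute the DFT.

Original 5-point DFT: [8, 3.8541-3.5267i, -2.8541+5.7063i, -2.8541-5.7063i, 3.8541+3.5267i]
Zero-padded 10-point DFT provides frequency interpolation.

DFT_10([x, 0, ...]) = [8, 3.8541-3.5267i, 3.8541-3.5267i, -2.8541-5.7063i, -2.8541+5.7063i, 8, -2.8541-5.7063i, -2.8541+5.7063i, 3.8541+3.5267i, 3.8541+3.5267i]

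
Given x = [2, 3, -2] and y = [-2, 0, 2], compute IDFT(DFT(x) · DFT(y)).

(x ⊛ y)[n] = Σ(m=0 to 2) x[m] · y[(n-m) mod 3]

Computing each output sample:
(x ⊛ y)[0] = 2
(x ⊛ y)[1] = -10
(x ⊛ y)[2] = 8

x ⊛ y = [2, -10, 8]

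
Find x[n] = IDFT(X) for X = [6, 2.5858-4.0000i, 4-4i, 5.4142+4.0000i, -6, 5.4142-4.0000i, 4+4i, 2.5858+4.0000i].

x[n] = (1/8) Σ(k=0 to 7) X[k] · e^(2πikn/8)

Computing each x[n]:
x[0] = 3
x[1] = 2
x[2] = 1
x[3] = 1
x[4] = -1
x[5] = 3
x[6] = -3
x[7] = 0

x = [3, 2, 1, 1, -1, 3, -3, 0]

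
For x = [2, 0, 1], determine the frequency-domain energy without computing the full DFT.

Parseval: Σ|x[n]|² = (1/N)Σ|X[k]|², so Σ|X[k]|² = N·Σ|x[n]|² = 3·5.0000

Σ|X[k]|² = N·Σ|x[n]|² = 3·5.0000 = 15.0000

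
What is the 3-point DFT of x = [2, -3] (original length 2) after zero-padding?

Original 2-point DFT: [-1, 5]
Zero-padded 3-point DFT provides frequency interpolation.

DFT_3([x, 0, ...]) = [-1, 3.5000+2.5981i, 3.5000-2.5981i]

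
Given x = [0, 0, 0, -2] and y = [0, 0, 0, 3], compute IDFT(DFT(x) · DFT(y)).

(x ⊛ y)[n] = Σ(m=0 to 3) x[m] · y[(n-m) mod 4]

Computing each output sample:
(x ⊛ y)[0] = 0
(x ⊛ y)[1] = 0
(x ⊛ y)[2] = -6
(x ⊛ y)[3] = 0

x ⊛ y = [0, 0, -6, 0]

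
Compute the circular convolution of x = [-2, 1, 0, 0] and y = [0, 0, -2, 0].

(x ⊛ y)[n] = Σ(m=0 to 3) x[m] · y[(n-m) mod 4]

Computing each output sample:
(x ⊛ y)[0] = 0
(x ⊛ y)[1] = 0
(x ⊛ y)[2] = 4
(x ⊛ y)[3] = -2

x ⊛ y = [0, 0, 4, -2]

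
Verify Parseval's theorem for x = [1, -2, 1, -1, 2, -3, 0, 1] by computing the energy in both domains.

Time domain:
Σ|x[n]|² = |1|² + |-2|² + |1|² + |-1|² + |2|² + |-3|² + |0|² + |1|² = 21.0000

Frequency domain:
(1/8)Σ|X[k]|² = (1/8)(|-1|² + |1.1213-0.2929i|² + |2+5i|² + |-3.1213+1.7071i|² + |9|² + |-3.1213-1.7071i|² + |2-5i|² + |1.1213+0.2929i|²) = (1/8)·168.0000 = 21.0000

Both sides agree, confirming Parseval's theorem.

Σ|x[n]|² = (1/N)Σ|X[k]|² = 21.0000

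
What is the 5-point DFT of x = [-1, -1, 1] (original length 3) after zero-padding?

Original 3-point DFT: [-1, -1.0000+1.7321i, -1.0000-1.7321i]
Zero-padded 5-point DFT provides frequency interpolation.

DFT_5([x, 0, ...]) = [-1, -2.1180+0.3633i, 0.1180+1.5388i, 0.1180-1.5388i, -2.1180-0.3633i]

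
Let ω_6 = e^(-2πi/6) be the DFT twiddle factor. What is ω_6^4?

ω_6^4 = e^(-2πi·4/6)
= cos(-2π·4/6) + i·sin(-2π·4/6)
= cos(-8π/6) + i·sin(-8π/6)

ω_6^4 = cos(-8π/6) + i·sin(-8π/6) = -0.5000+0.8660i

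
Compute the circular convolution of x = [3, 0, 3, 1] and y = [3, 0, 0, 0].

(x ⊛ y)[n] = Σ(m=0 to 3) x[m] · y[(n-m) mod 4]

Computing each output sample:
(x ⊛ y)[0] = 9
(x ⊛ y)[1] = 0
(x ⊛ y)[2] = 9
(x ⊛ y)[3] = 3

x ⊛ y = [9, 0, 9, 3]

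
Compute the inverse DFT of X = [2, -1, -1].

x[n] = (1/3) Σ(k=0 to 2) X[k] · e^(2πikn/3)

Computing each x[n]:
x[0] = 0
x[1] = 1
x[2] = 1

x = [0, 1, 1]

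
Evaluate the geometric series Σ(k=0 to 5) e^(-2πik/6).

Sum of all nth roots of unity equals 0 for n > 1 (geometric series with r ≠ 1).

0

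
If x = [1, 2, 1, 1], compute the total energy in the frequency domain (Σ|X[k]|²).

Parseval: Σ|x[n]|² = (1/N)Σ|X[k]|², so Σ|X[k]|² = N·Σ|x[n]|² = 4·7.0000

Σ|X[k]|² = N·Σ|x[n]|² = 4·7.0000 = 28.0000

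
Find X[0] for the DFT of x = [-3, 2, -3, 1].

X[0] = Σ(n=0 to 3) x[n] · ω_4^0 = Σ x[n]
= (-3) + (2) + (-3) + (1)

X[0] = -3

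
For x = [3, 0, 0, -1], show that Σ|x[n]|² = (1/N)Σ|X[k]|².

Time domain:
Σ|x[n]|² = |3|² + |0|² + |0|² + |-1|² = 10.0000

Frequency domain:
(1/4)Σ|X[k]|² = (1/4)(|2|² + |3-1i|² + |4|² + |3+1i|²) = (1/4)·40.0000 = 10.0000

Both sides agree, confirming Parseval's theorem.

Σ|x[n]|² = (1/N)Σ|X[k]|² = 10.0000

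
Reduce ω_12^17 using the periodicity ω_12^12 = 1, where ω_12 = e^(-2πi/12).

Since ω_12^12 = 1, powers reduce modulo 12.
17 mod 12 = 5
So ω_12^17 = ω_12^5 = e^(-2πi·5/12)

ω_12^17 = ω_12^5 = -0.8660-0.5000i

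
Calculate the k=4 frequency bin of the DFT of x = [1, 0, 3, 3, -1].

X[4] = Σ(n=0 to 4) x[n] · ω_5^(4n) where ω_5 = e^(-2πi/5)
= (1)·ω_5^0 + (0)·ω_5^4 + (3)·ω_5^8 + (3)·ω_5^12 + (-1)·ω_5^16

X[4] = -4.1631+0.9511i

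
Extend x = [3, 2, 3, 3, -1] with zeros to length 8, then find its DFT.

Original 5-point DFT: [10, -1.5451-2.8532i, 4.0451-1.7634i, 4.0451+1.7634i, -1.5451+2.8532i]
Zero-padded 8-point DFT provides frequency interpolation.

DFT_8([x, 0, ...]) = [10, 3.2929-6.5355i, -1+1i, 4.7071-0.5355i, 0, 4.7071+0.5355i, -1-1i, 3.2929+6.5355i]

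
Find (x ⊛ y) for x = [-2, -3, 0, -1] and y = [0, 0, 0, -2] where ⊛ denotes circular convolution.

(x ⊛ y)[n] = Σ(m=0 to 3) x[m] · y[(n-m) mod 4]

Computing each output sample:
(x ⊛ y)[0] = 6
(x ⊛ y)[1] = 0
(x ⊛ y)[2] = 2
(x ⊛ y)[3] = 4

x ⊛ y = [6, 0, 2, 4]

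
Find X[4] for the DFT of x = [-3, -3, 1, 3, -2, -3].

X[4] = Σ(n=0 to 5) x[n] · ω_6^(4n) where ω_6 = e^(-2πi/6)
= (-3)·ω_6^0 + (-3)·ω_6^4 + (1)·ω_6^8 + (3)·ω_6^12 + (-2)·ω_6^16 + (-3)·ω_6^20

X[4] = 3.5000-2.5981i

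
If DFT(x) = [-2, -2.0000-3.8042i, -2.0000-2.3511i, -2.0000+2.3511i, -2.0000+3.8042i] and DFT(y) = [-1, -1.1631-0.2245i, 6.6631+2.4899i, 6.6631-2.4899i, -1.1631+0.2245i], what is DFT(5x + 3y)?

By linearity: DFT(5x + 3y) = 5·DFT(x) + 3·DFT(y)
= 5·[-2, -2.0000-3.8042i, -2.0000-2.3511i, -2.0000+2.3511i, -2.0000+3.8042i] + 3·[-1, -1.1631-0.2245i, 6.6631+2.4899i, 6.6631-2.4899i, -1.1631+0.2245i]

Computing element-wise:
Z[0] = 5·(-2) + 3·(-1) = -13
Z[1] = 5·(-2.0000-3.8042i) + 3·(-1.1631-0.2245i) = -13.4893-19.6945i
Z[2] = 5·(-2.0000-2.3511i) + 3·(6.6631+2.4899i) = 9.9893-4.2858i
Z[3] = 5·(-2.0000+2.3511i) + 3·(6.6631-2.4899i) = 9.9893+4.2858i
Z[4] = 5·(-2.0000+3.8042i) + 3·(-1.1631+0.2245i) = -13.4893+19.6945i

DFT(5x + 3y) = 5·X + 3·Y = [-13, -13.4893-19.6945i, 9.9893-4.2858i, 9.9893+4.2858i, -13.4893+19.6945i]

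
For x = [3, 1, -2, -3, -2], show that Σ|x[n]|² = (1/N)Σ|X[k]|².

Time domain:
Σ|x[n]|² = |3|² + |1|² + |-2|² + |-3|² + |-2|² = 27.0000

Frequency domain:
(1/5)Σ|X[k]|² = (1/5)(|-3|² + |6.7361-3.4410i|² + |2.2639-0.8123i|² + |2.2639+0.8123i|² + |6.7361+3.4410i|²) = (1/5)·135.0000 = 27.0000

Both sides agree, confirming Parseval's theorem.

Σ|x[n]|² = (1/N)Σ|X[k]|² = 27.0000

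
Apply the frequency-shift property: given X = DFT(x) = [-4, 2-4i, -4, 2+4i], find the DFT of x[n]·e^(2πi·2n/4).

Modulation property: DFT(ω_4^(-2n)·x[n]) = X[(k-2) mod 4], so circularly shift X by 2 positions.

X[k-2] = [-4, 2+4i, -4, 2-4i]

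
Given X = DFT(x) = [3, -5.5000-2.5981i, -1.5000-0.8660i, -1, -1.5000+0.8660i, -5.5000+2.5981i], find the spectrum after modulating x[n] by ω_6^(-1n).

Modulation property: DFT(ω_6^(-1n)·x[n]) = X[(k-1) mod 6], so circularly shift X by 1 positions.

X[k-1] = [-5.5000+2.5981i, 3, -5.5000-2.5981i, -1.5000-0.8660i, -1, -1.5000+0.8660i]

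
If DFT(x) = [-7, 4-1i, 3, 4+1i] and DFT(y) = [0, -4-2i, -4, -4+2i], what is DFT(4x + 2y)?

By linearity: DFT(4x + 2y) = 4·DFT(x) + 2·DFT(y)
= 4·[-7, 4-1i, 3, 4+1i] + 2·[0, -4-2i, -4, -4+2i]

Computing element-wise:
Z[0] = 4·(-7) + 2·(0) = -28
Z[1] = 4·(4-1i) + 2·(-4-2i) = 8-8i
Z[2] = 4·(3) + 2·(-4) = 4
Z[3] = 4·(4+1i) + 2·(-4+2i) = 8+8i

DFT(4x + 2y) = 4·X + 2·Y = [-28, 8-8i, 4, 8+8i]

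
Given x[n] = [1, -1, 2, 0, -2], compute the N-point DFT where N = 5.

X[k] = Σ(n=0 to 4) x[n] · ω_5^(nk)
where ω_5 = e^(-2πi/5)

Computing each X[k]:
X[0] = 0
X[1] = -1.5451-2.1266i
X[2] = 4.0451+1.3143i
X[3] = 4.0451-1.3143i
X[4] = -1.5451+2.1266i

X = [0, -1.5451-2.1266i, 4.0451+1.3143i, 4.0451-1.3143i, -1.5451+2.1266i]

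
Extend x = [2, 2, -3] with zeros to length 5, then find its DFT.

Original 3-point DFT: [1, 2.5000-4.3301i, 2.5000+4.3301i]
Zero-padded 5-point DFT provides frequency interpolation.

DFT_5([x, 0, ...]) = [1, 5.0451-0.1388i, -0.5451-4.0287i, -0.5451+4.0287i, 5.0451+0.1388i]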